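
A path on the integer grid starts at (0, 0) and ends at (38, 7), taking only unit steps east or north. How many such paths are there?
Number of paths = 45379620

A monotone lattice path from (0, 0) to (38, 7) consists of 38 east steps and 7 north steps in some order, so it is determined by which 38 of the 45 steps are east. The count is C(45, 38) = 45379620.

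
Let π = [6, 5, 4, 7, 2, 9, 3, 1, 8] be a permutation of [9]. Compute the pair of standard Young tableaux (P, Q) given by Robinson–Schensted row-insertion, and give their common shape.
P = [1, 3, 8] / [2, 7, 9] / [4] / [5] / [6];  Q = [1, 4, 6] / [2, 7, 9] / [3] / [5] / [8];  common shape = (3, 3, 1, 1, 1)

Row-insert the values π_1, π_2, … into P one at a time, bumping the leftmost entry strictly greater than the inserted value down to the next row. The recording tableau Q records, in position (i, j), the step at which that cell was added to P.
  Insert 6 (step 1): P = [6];  Q = [1]
  Insert 5 (step 2): P = [5] / [6];  Q = [1] / [2]
  Insert 4 (step 3): P = [4] / [5] / [6];  Q = [1] / [2] / [3]
  Insert 7 (step 4): P = [4, 7] / [5] / [6];  Q = [1, 4] / [2] / [3]
  Insert 2 (step 5): P = [2, 7] / [4] / [5] / [6];  Q = [1, 4] / [2] / [3] / [5]
  Insert 9 (step 6): P = [2, 7, 9] / [4] / [5] / [6];  Q = [1, 4, 6] / [2] / [3] / [5]
  Insert 3 (step 7): P = [2, 3, 9] / [4, 7] / [5] / [6];  Q = [1, 4, 6] / [2, 7] / [3] / [5]
  Insert 1 (step 8): P = [1, 3, 9] / [2, 7] / [4] / [5] / [6];  Q = [1, 4, 6] / [2, 7] / [3] / [5] / [8]
  Insert 8 (step 9): P = [1, 3, 8] / [2, 7, 9] / [4] / [5] / [6];  Q = [1, 4, 6] / [2, 7, 9] / [3] / [5] / [8]
Final shape: (3, 3, 1, 1, 1).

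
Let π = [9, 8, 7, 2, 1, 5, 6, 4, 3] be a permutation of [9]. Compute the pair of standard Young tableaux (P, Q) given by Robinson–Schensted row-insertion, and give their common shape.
P = [1, 3, 6] / [2, 4] / [5] / [7] / [8] / [9];  Q = [1, 6, 7] / [2, 8] / [3] / [4] / [5] / [9];  common shape = (3, 2, 1, 1, 1, 1)

Row-insert the values π_1, π_2, … into P one at a time, bumping the leftmost entry strictly greater than the inserted value down to the next row. The recording tableau Q records, in position (i, j), the step at which that cell was added to P.
  Insert 9 (step 1): P = [9];  Q = [1]
  Insert 8 (step 2): P = [8] / [9];  Q = [1] / [2]
  Insert 7 (step 3): P = [7] / [8] / [9];  Q = [1] / [2] / [3]
  Insert 2 (step 4): P = [2] / [7] / [8] / [9];  Q = [1] / [2] / [3] / [4]
  Insert 1 (step 5): P = [1] / [2] / [7] / [8] / [9];  Q = [1] / [2] / [3] / [4] / [5]
  Insert 5 (step 6): P = [1, 5] / [2] / [7] / [8] / [9];  Q = [1, 6] / [2] / [3] / [4] / [5]
  Insert 6 (step 7): P = [1, 5, 6] / [2] / [7] / [8] / [9];  Q = [1, 6, 7] / [2] / [3] / [4] / [5]
  Insert 4 (step 8): P = [1, 4, 6] / [2, 5] / [7] / [8] / [9];  Q = [1, 6, 7] / [2, 8] / [3] / [4] / [5]
  Insert 3 (step 9): P = [1, 3, 6] / [2, 4] / [5] / [7] / [8] / [9];  Q = [1, 6, 7] / [2, 8] / [3] / [4] / [5] / [9]
Final shape: (3, 2, 1, 1, 1, 1).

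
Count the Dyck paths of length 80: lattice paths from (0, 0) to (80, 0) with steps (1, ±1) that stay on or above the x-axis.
C_40 = 2622127042276492108820

These Dyck paths are counted by the Catalan number C_n = (1/(n + 1)) · C(2n, n). For n = 40: C_40 = (1/41) · C(80, 40) = 107507208733336176461620/41 = 2622127042276492108820.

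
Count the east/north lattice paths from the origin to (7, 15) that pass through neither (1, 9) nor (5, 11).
Number of paths = 98034

Inclusion–exclusion. Total paths: C(22, 7) = 170544. Through P₁: C(10, 1)·C(12, 6) = 9240. Through P₂: C(16, 5)·C(6, 2) = 65520. Since P₁ is strictly southwest of P₂, a monotone path through both must visit P₁ then P₂; paths through both = C(10, 1)·C(6, 4)·C(6, 2) = 2250. Avoid both = 170544 − 9240 − 65520 + 2250 = 98034.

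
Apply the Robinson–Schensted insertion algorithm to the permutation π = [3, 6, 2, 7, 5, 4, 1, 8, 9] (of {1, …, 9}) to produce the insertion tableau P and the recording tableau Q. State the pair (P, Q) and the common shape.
P = [1, 4, 7, 8, 9] / [2, 5] / [3] / [6];  Q = [1, 2, 4, 8, 9] / [3, 5] / [6] / [7];  common shape = (5, 2, 1, 1)

Row-insert the values π_1, π_2, … into P one at a time, bumping the leftmost entry strictly greater than the inserted value down to the next row. The recording tableau Q records, in position (i, j), the step at which that cell was added to P.
  Insert 3 (step 1): P = [3];  Q = [1]
  Insert 6 (step 2): P = [3, 6];  Q = [1, 2]
  Insert 2 (step 3): P = [2, 6] / [3];  Q = [1, 2] / [3]
  Insert 7 (step 4): P = [2, 6, 7] / [3];  Q = [1, 2, 4] / [3]
  Insert 5 (step 5): P = [2, 5, 7] / [3, 6];  Q = [1, 2, 4] / [3, 5]
  Insert 4 (step 6): P = [2, 4, 7] / [3, 5] / [6];  Q = [1, 2, 4] / [3, 5] / [6]
  Insert 1 (step 7): P = [1, 4, 7] / [2, 5] / [3] / [6];  Q = [1, 2, 4] / [3, 5] / [6] / [7]
  Insert 8 (step 8): P = [1, 4, 7, 8] / [2, 5] / [3] / [6];  Q = [1, 2, 4, 8] / [3, 5] / [6] / [7]
  Insert 9 (step 9): P = [1, 4, 7, 8, 9] / [2, 5] / [3] / [6];  Q = [1, 2, 4, 8, 9] / [3, 5] / [6] / [7]
Final shape: (5, 2, 1, 1).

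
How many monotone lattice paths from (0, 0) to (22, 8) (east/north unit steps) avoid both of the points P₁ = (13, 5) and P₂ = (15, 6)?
Number of paths = 2939805

Inclusion–exclusion. Total paths: C(30, 22) = 5852925. Through P₁: C(18, 13)·C(12, 9) = 1884960. Through P₂: C(21, 15)·C(9, 7) = 1953504. Since P₁ is strictly southwest of P₂, a monotone path through both must visit P₁ then P₂; paths through both = C(18, 13)·C(3, 2)·C(9, 7) = 925344. Avoid both = 5852925 − 1884960 − 1953504 + 925344 = 2939805.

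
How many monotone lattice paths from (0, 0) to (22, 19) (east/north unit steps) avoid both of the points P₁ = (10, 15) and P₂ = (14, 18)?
Number of paths = 235500266000

Inclusion–exclusion. Total paths: C(41, 22) = 244662670200. Through P₁: C(25, 10)·C(16, 12) = 5949143200. Through P₂: C(32, 14)·C(9, 8) = 4242920400. Since P₁ is strictly southwest of P₂, a monotone path through both must visit P₁ then P₂; paths through both = C(25, 10)·C(7, 4)·C(9, 8) = 1029659400. Avoid both = 244662670200 − 5949143200 − 4242920400 + 1029659400 = 235500266000.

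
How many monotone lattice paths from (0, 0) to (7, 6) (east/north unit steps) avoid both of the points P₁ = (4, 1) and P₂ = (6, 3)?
Number of paths = 1220

Inclusion–exclusion. Total paths: C(13, 7) = 1716. Through P₁: C(5, 4)·C(8, 3) = 280. Through P₂: C(9, 6)·C(4, 1) = 336. Since P₁ is strictly southwest of P₂, a monotone path through both must visit P₁ then P₂; paths through both = C(5, 4)·C(4, 2)·C(4, 1) = 120. Avoid both = 1716 − 280 − 336 + 120 = 1220.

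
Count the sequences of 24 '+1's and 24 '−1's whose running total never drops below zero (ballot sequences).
C_24 = 1289904147324

These ballot sequences are counted by the Catalan number C_n = (1/(n + 1)) · C(2n, n). For n = 24: C_24 = (1/25) · C(48, 24) = 32247603683100/25 = 1289904147324.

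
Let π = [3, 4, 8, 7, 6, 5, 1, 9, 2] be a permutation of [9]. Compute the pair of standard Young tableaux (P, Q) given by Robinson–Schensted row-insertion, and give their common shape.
P = [1, 2, 5, 9] / [3, 4] / [6] / [7] / [8];  Q = [1, 2, 3, 8] / [4, 9] / [5] / [6] / [7];  common shape = (4, 2, 1, 1, 1)

Row-insert the values π_1, π_2, … into P one at a time, bumping the leftmost entry strictly greater than the inserted value down to the next row. The recording tableau Q records, in position (i, j), the step at which that cell was added to P.
  Insert 3 (step 1): P = [3];  Q = [1]
  Insert 4 (step 2): P = [3, 4];  Q = [1, 2]
  Insert 8 (step 3): P = [3, 4, 8];  Q = [1, 2, 3]
  Insert 7 (step 4): P = [3, 4, 7] / [8];  Q = [1, 2, 3] / [4]
  Insert 6 (step 5): P = [3, 4, 6] / [7] / [8];  Q = [1, 2, 3] / [4] / [5]
  Insert 5 (step 6): P = [3, 4, 5] / [6] / [7] / [8];  Q = [1, 2, 3] / [4] / [5] / [6]
  Insert 1 (step 7): P = [1, 4, 5] / [3] / [6] / [7] / [8];  Q = [1, 2, 3] / [4] / [5] / [6] / [7]
  Insert 9 (step 8): P = [1, 4, 5, 9] / [3] / [6] / [7] / [8];  Q = [1, 2, 3, 8] / [4] / [5] / [6] / [7]
  Insert 2 (step 9): P = [1, 2, 5, 9] / [3, 4] / [6] / [7] / [8];  Q = [1, 2, 3, 8] / [4, 9] / [5] / [6] / [7]
Final shape: (4, 2, 1, 1, 1).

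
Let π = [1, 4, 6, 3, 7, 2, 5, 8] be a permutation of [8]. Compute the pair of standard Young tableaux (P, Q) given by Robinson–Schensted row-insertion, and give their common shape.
P = [1, 2, 5, 7, 8] / [3, 6] / [4];  Q = [1, 2, 3, 5, 8] / [4, 7] / [6];  common shape = (5, 2, 1)

Row-insert the values π_1, π_2, … into P one at a time, bumping the leftmost entry strictly greater than the inserted value down to the next row. The recording tableau Q records, in position (i, j), the step at which that cell was added to P.
  Insert 1 (step 1): P = [1];  Q = [1]
  Insert 4 (step 2): P = [1, 4];  Q = [1, 2]
  Insert 6 (step 3): P = [1, 4, 6];  Q = [1, 2, 3]
  Insert 3 (step 4): P = [1, 3, 6] / [4];  Q = [1, 2, 3] / [4]
  Insert 7 (step 5): P = [1, 3, 6, 7] / [4];  Q = [1, 2, 3, 5] / [4]
  Insert 2 (step 6): P = [1, 2, 6, 7] / [3] / [4];  Q = [1, 2, 3, 5] / [4] / [6]
  Insert 5 (step 7): P = [1, 2, 5, 7] / [3, 6] / [4];  Q = [1, 2, 3, 5] / [4, 7] / [6]
  Insert 8 (step 8): P = [1, 2, 5, 7, 8] / [3, 6] / [4];  Q = [1, 2, 3, 5, 8] / [4, 7] / [6]
Final shape: (5, 2, 1).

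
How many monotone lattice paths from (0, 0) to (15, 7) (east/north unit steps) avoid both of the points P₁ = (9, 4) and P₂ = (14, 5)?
Number of paths = 88470

Inclusion–exclusion. Total paths: C(22, 15) = 170544. Through P₁: C(13, 9)·C(9, 6) = 60060. Through P₂: C(19, 14)·C(3, 1) = 34884. Since P₁ is strictly southwest of P₂, a monotone path through both must visit P₁ then P₂; paths through both = C(13, 9)·C(6, 5)·C(3, 1) = 12870. Avoid both = 170544 − 60060 − 34884 + 12870 = 88470.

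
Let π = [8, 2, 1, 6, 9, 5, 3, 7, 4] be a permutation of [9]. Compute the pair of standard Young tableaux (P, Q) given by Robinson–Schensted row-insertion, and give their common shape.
P = [1, 3, 4] / [2, 5, 7] / [6, 9] / [8];  Q = [1, 4, 5] / [2, 6, 8] / [3, 9] / [7];  common shape = (3, 3, 2, 1)

Row-insert the values π_1, π_2, … into P one at a time, bumping the leftmost entry strictly greater than the inserted value down to the next row. The recording tableau Q records, in position (i, j), the step at which that cell was added to P.
  Insert 8 (step 1): P = [8];  Q = [1]
  Insert 2 (step 2): P = [2] / [8];  Q = [1] / [2]
  Insert 1 (step 3): P = [1] / [2] / [8];  Q = [1] / [2] / [3]
  Insert 6 (step 4): P = [1, 6] / [2] / [8];  Q = [1, 4] / [2] / [3]
  Insert 9 (step 5): P = [1, 6, 9] / [2] / [8];  Q = [1, 4, 5] / [2] / [3]
  Insert 5 (step 6): P = [1, 5, 9] / [2, 6] / [8];  Q = [1, 4, 5] / [2, 6] / [3]
  Insert 3 (step 7): P = [1, 3, 9] / [2, 5] / [6] / [8];  Q = [1, 4, 5] / [2, 6] / [3] / [7]
  Insert 7 (step 8): P = [1, 3, 7] / [2, 5, 9] / [6] / [8];  Q = [1, 4, 5] / [2, 6, 8] / [3] / [7]
  Insert 4 (step 9): P = [1, 3, 4] / [2, 5, 7] / [6, 9] / [8];  Q = [1, 4, 5] / [2, 6, 8] / [3, 9] / [7]
Final shape: (3, 3, 2, 1).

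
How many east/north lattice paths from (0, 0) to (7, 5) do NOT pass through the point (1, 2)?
Number of paths = 540

Total paths from (0, 0) to (7, 5): C(12, 7) = 792. Paths through (1, 2): (paths (0, 0) → (1, 2)) × (paths (1, 2) → (7, 5)) = C(3, 1) · C(9, 6) = 3 · 84 = 252. Avoidance count = 792 − 252 = 540.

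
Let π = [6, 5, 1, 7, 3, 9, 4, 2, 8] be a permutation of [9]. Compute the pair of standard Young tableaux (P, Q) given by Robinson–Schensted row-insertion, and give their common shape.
P = [1, 2, 4, 8] / [3, 7, 9] / [5] / [6];  Q = [1, 4, 6, 9] / [2, 5, 7] / [3] / [8];  common shape = (4, 3, 1, 1)

Row-insert the values π_1, π_2, … into P one at a time, bumping the leftmost entry strictly greater than the inserted value down to the next row. The recording tableau Q records, in position (i, j), the step at which that cell was added to P.
  Insert 6 (step 1): P = [6];  Q = [1]
  Insert 5 (step 2): P = [5] / [6];  Q = [1] / [2]
  Insert 1 (step 3): P = [1] / [5] / [6];  Q = [1] / [2] / [3]
  Insert 7 (step 4): P = [1, 7] / [5] / [6];  Q = [1, 4] / [2] / [3]
  Insert 3 (step 5): P = [1, 3] / [5, 7] / [6];  Q = [1, 4] / [2, 5] / [3]
  Insert 9 (step 6): P = [1, 3, 9] / [5, 7] / [6];  Q = [1, 4, 6] / [2, 5] / [3]
  Insert 4 (step 7): P = [1, 3, 4] / [5, 7, 9] / [6];  Q = [1, 4, 6] / [2, 5, 7] / [3]
  Insert 2 (step 8): P = [1, 2, 4] / [3, 7, 9] / [5] / [6];  Q = [1, 4, 6] / [2, 5, 7] / [3] / [8]
  Insert 8 (step 9): P = [1, 2, 4, 8] / [3, 7, 9] / [5] / [6];  Q = [1, 4, 6, 9] / [2, 5, 7] / [3] / [8]
Final shape: (4, 3, 1, 1).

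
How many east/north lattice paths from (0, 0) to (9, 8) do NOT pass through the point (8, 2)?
Number of paths = 23995

Total paths from (0, 0) to (9, 8): C(17, 9) = 24310. Paths through (8, 2): (paths (0, 0) → (8, 2)) × (paths (8, 2) → (9, 8)) = C(10, 8) · C(7, 1) = 45 · 7 = 315. Avoidance count = 24310 − 315 = 23995.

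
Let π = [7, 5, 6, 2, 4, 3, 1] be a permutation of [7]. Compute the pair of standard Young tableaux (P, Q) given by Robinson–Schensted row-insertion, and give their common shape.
P = [1, 3] / [2, 6] / [4] / [5] / [7];  Q = [1, 3] / [2, 5] / [4] / [6] / [7];  common shape = (2, 2, 1, 1, 1)

Row-insert the values π_1, π_2, … into P one at a time, bumping the leftmost entry strictly greater than the inserted value down to the next row. The recording tableau Q records, in position (i, j), the step at which that cell was added to P.
  Insert 7 (step 1): P = [7];  Q = [1]
  Insert 5 (step 2): P = [5] / [7];  Q = [1] / [2]
  Insert 6 (step 3): P = [5, 6] / [7];  Q = [1, 3] / [2]
  Insert 2 (step 4): P = [2, 6] / [5] / [7];  Q = [1, 3] / [2] / [4]
  Insert 4 (step 5): P = [2, 4] / [5, 6] / [7];  Q = [1, 3] / [2, 5] / [4]
  Insert 3 (step 6): P = [2, 3] / [4, 6] / [5] / [7];  Q = [1, 3] / [2, 5] / [4] / [6]
  Insert 1 (step 7): P = [1, 3] / [2, 6] / [4] / [5] / [7];  Q = [1, 3] / [2, 5] / [4] / [6] / [7]
Final shape: (2, 2, 1, 1, 1).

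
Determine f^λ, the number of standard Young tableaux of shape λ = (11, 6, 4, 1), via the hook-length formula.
# SYT of shape (11, 6, 4, 1) = 157134978

Hook-length formula: f^λ = n! / Π hook(c), product over all cells c of the Young diagram. For λ = (11, 6, 4, 1), n = 22 boxes. Hook lengths by row (left-to-right, top-to-bottom): [14, 12, 11, 10, 8, 7, 5, 4, 3, 2, 1]; [8, 6, 5, 4, 2, 1]; [5, 3, 2, 1]; [1]. Product of hooks = 7153090560000. So f^λ = 22! / 7153090560000 = 1124000727777607680000 / 7153090560000 = 157134978.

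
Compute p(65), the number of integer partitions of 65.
p(65) = 2012558

Compute p(n) via the recurrence p(n, m) = p(n, m−1) + p(n−m, m), where p(n, m) counts partitions of n with all parts ≤ m and p(n) = p(n, n). The base cases are p(0, m) = 1 and p(n, 0) = 0 for n > 0. Filling the table yields p(65) = 2012558. (Euler's pentagonal recurrence is an alternative.)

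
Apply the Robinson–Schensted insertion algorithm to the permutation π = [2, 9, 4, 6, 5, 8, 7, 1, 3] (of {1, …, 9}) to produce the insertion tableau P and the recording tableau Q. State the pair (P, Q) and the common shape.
P = [1, 3, 5, 7] / [2, 4] / [6, 8] / [9];  Q = [1, 2, 4, 6] / [3, 7] / [5, 9] / [8];  common shape = (4, 2, 2, 1)

Row-insert the values π_1, π_2, … into P one at a time, bumping the leftmost entry strictly greater than the inserted value down to the next row. The recording tableau Q records, in position (i, j), the step at which that cell was added to P.
  Insert 2 (step 1): P = [2];  Q = [1]
  Insert 9 (step 2): P = [2, 9];  Q = [1, 2]
  Insert 4 (step 3): P = [2, 4] / [9];  Q = [1, 2] / [3]
  Insert 6 (step 4): P = [2, 4, 6] / [9];  Q = [1, 2, 4] / [3]
  Insert 5 (step 5): P = [2, 4, 5] / [6] / [9];  Q = [1, 2, 4] / [3] / [5]
  Insert 8 (step 6): P = [2, 4, 5, 8] / [6] / [9];  Q = [1, 2, 4, 6] / [3] / [5]
  Insert 7 (step 7): P = [2, 4, 5, 7] / [6, 8] / [9];  Q = [1, 2, 4, 6] / [3, 7] / [5]
  Insert 1 (step 8): P = [1, 4, 5, 7] / [2, 8] / [6] / [9];  Q = [1, 2, 4, 6] / [3, 7] / [5] / [8]
  Insert 3 (step 9): P = [1, 3, 5, 7] / [2, 4] / [6, 8] / [9];  Q = [1, 2, 4, 6] / [3, 7] / [5, 9] / [8]
Final shape: (4, 2, 2, 1).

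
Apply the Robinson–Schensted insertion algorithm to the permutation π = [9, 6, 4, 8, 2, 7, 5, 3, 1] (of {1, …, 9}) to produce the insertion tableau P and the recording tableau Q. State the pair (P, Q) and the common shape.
P = [1, 3] / [2, 5] / [4, 7] / [6] / [8] / [9];  Q = [1, 4] / [2, 6] / [3, 7] / [5] / [8] / [9];  common shape = (2, 2, 2, 1, 1, 1)

Row-insert the values π_1, π_2, … into P one at a time, bumping the leftmost entry strictly greater than the inserted value down to the next row. The recording tableau Q records, in position (i, j), the step at which that cell was added to P.
  Insert 9 (step 1): P = [9];  Q = [1]
  Insert 6 (step 2): P = [6] / [9];  Q = [1] / [2]
  Insert 4 (step 3): P = [4] / [6] / [9];  Q = [1] / [2] / [3]
  Insert 8 (step 4): P = [4, 8] / [6] / [9];  Q = [1, 4] / [2] / [3]
  Insert 2 (step 5): P = [2, 8] / [4] / [6] / [9];  Q = [1, 4] / [2] / [3] / [5]
  Insert 7 (step 6): P = [2, 7] / [4, 8] / [6] / [9];  Q = [1, 4] / [2, 6] / [3] / [5]
  Insert 5 (step 7): P = [2, 5] / [4, 7] / [6, 8] / [9];  Q = [1, 4] / [2, 6] / [3, 7] / [5]
  Insert 3 (step 8): P = [2, 3] / [4, 5] / [6, 7] / [8] / [9];  Q = [1, 4] / [2, 6] / [3, 7] / [5] / [8]
  Insert 1 (step 9): P = [1, 3] / [2, 5] / [4, 7] / [6] / [8] / [9];  Q = [1, 4] / [2, 6] / [3, 7] / [5] / [8] / [9]
Final shape: (2, 2, 2, 1, 1, 1).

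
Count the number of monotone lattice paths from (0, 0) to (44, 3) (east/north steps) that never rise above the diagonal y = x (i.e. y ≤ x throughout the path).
Number of paths = 15134

By the reflection principle (André's argument), the number of monotone paths to (44, 3) with n ≤ m that never go above y = x is C(47, 44) − C(47, 45) = 16215 − 1081 = 15134.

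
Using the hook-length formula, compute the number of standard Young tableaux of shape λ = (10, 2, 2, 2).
# SYT of shape (10, 2, 2, 2) = 23100

Hook-length formula: f^λ = n! / Π hook(c), product over all cells c of the Young diagram. For λ = (10, 2, 2, 2), n = 16 boxes. Hook lengths by row (left-to-right, top-to-bottom): [13, 12, 8, 7, 6, 5, 4, 3, 2, 1]; [4, 3]; [3, 2]; [2, 1]. Product of hooks = 905748480. So f^λ = 16! / 905748480 = 20922789888000 / 905748480 = 23100.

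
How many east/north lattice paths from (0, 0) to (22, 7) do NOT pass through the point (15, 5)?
Number of paths = 1002636

Total paths from (0, 0) to (22, 7): C(29, 22) = 1560780. Paths through (15, 5): (paths (0, 0) → (15, 5)) × (paths (15, 5) → (22, 7)) = C(20, 15) · C(9, 7) = 15504 · 36 = 558144. Avoidance count = 1560780 − 558144 = 1002636.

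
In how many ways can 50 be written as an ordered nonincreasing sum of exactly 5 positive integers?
p(50, 5 parts) = 2611

Partitions of n into exactly k parts are in bijection with partitions of n − k into at most k parts (subtract 1 from each part). So p(50, exactly 5) = p(45, parts ≤ 5). Computing via the recurrence p(m, j) = p(m, j−1) + p(m−j, j) gives 2611.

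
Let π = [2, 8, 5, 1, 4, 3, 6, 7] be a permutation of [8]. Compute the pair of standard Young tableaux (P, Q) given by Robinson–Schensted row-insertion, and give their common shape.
P = [1, 3, 6, 7] / [2, 4] / [5] / [8];  Q = [1, 2, 7, 8] / [3, 5] / [4] / [6];  common shape = (4, 2, 1, 1)

Row-insert the values π_1, π_2, … into P one at a time, bumping the leftmost entry strictly greater than the inserted value down to the next row. The recording tableau Q records, in position (i, j), the step at which that cell was added to P.
  Insert 2 (step 1): P = [2];  Q = [1]
  Insert 8 (step 2): P = [2, 8];  Q = [1, 2]
  Insert 5 (step 3): P = [2, 5] / [8];  Q = [1, 2] / [3]
  Insert 1 (step 4): P = [1, 5] / [2] / [8];  Q = [1, 2] / [3] / [4]
  Insert 4 (step 5): P = [1, 4] / [2, 5] / [8];  Q = [1, 2] / [3, 5] / [4]
  Insert 3 (step 6): P = [1, 3] / [2, 4] / [5] / [8];  Q = [1, 2] / [3, 5] / [4] / [6]
  Insert 6 (step 7): P = [1, 3, 6] / [2, 4] / [5] / [8];  Q = [1, 2, 7] / [3, 5] / [4] / [6]
  Insert 7 (step 8): P = [1, 3, 6, 7] / [2, 4] / [5] / [8];  Q = [1, 2, 7, 8] / [3, 5] / [4] / [6]
Final shape: (4, 2, 1, 1).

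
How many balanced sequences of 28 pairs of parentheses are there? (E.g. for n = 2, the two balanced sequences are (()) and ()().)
C_28 = 263747951750360

These balanced parentheses are counted by the Catalan number C_n = (1/(n + 1)) · C(2n, n). For n = 28: C_28 = (1/29) · C(56, 28) = 7648690600760440/29 = 263747951750360.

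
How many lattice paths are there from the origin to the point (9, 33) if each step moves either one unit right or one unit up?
Number of paths = 445891810

A monotone lattice path from (0, 0) to (9, 33) consists of 9 east steps and 33 north steps in some order, so it is determined by which 9 of the 42 steps are east. The count is C(42, 9) = 445891810.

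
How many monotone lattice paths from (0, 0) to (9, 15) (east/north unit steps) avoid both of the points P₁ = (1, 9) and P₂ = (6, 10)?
Number of paths = 832386

Inclusion–exclusion. Total paths: C(24, 9) = 1307504. Through P₁: C(10, 1)·C(14, 8) = 30030. Through P₂: C(16, 6)·C(8, 3) = 448448. Since P₁ is strictly southwest of P₂, a monotone path through both must visit P₁ then P₂; paths through both = C(10, 1)·C(6, 5)·C(8, 3) = 3360. Avoid both = 1307504 − 30030 − 448448 + 3360 = 832386.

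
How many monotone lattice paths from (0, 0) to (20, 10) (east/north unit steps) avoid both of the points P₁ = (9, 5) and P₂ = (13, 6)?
Number of paths = 15650019

Inclusion–exclusion. Total paths: C(30, 20) = 30045015. Through P₁: C(14, 9)·C(16, 11) = 8744736. Through P₂: C(19, 13)·C(11, 7) = 8953560. Since P₁ is strictly southwest of P₂, a monotone path through both must visit P₁ then P₂; paths through both = C(14, 9)·C(5, 4)·C(11, 7) = 3303300. Avoid both = 30045015 − 8744736 − 8953560 + 3303300 = 15650019.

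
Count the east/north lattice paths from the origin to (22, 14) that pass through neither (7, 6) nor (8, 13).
Number of paths = 2952071946

Inclusion–exclusion. Total paths: C(36, 22) = 3796297200. Through P₁: C(13, 7)·C(23, 15) = 841378824. Through P₂: C(21, 8)·C(15, 14) = 3052350. Since P₁ is strictly southwest of P₂, a monotone path through both must visit P₁ then P₂; paths through both = C(13, 7)·C(8, 1)·C(15, 14) = 205920. Avoid both = 3796297200 − 841378824 − 3052350 + 205920 = 2952071946.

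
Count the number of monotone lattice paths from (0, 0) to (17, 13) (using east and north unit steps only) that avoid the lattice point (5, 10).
Number of paths = 118393485

Total paths from (0, 0) to (17, 13): C(30, 17) = 119759850. Paths through (5, 10): (paths (0, 0) → (5, 10)) × (paths (5, 10) → (17, 13)) = C(15, 5) · C(15, 12) = 3003 · 455 = 1366365. Avoidance count = 119759850 − 1366365 = 118393485.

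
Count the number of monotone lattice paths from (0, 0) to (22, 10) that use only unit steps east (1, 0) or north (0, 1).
Number of paths = 64512240

A monotone lattice path from (0, 0) to (22, 10) consists of 22 east steps and 10 north steps in some order, so it is determined by which 22 of the 32 steps are east. The count is C(32, 22) = 64512240.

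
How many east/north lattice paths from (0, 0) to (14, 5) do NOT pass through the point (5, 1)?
Number of paths = 7338

Total paths from (0, 0) to (14, 5): C(19, 14) = 11628. Paths through (5, 1): (paths (0, 0) → (5, 1)) × (paths (5, 1) → (14, 5)) = C(6, 5) · C(13, 9) = 6 · 715 = 4290. Avoidance count = 11628 − 4290 = 7338.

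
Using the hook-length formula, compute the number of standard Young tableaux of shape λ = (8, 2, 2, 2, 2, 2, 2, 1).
# SYT of shape (8, 2, 2, 2, 2, 2, 2, 1) = 25069968

Hook-length formula: f^λ = n! / Π hook(c), product over all cells c of the Young diagram. For λ = (8, 2, 2, 2, 2, 2, 2, 1), n = 21 boxes. Hook lengths by row (left-to-right, top-to-bottom): [15, 13, 6, 5, 4, 3, 2, 1]; [8, 6]; [7, 5]; [6, 4]; [5, 3]; [4, 2]; [3, 1]; [1]. Product of hooks = 2037934080000. So f^λ = 21! / 2037934080000 = 51090942171709440000 / 2037934080000 = 25069968.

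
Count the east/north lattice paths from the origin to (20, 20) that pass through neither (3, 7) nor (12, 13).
Number of paths = 93876277320

Inclusion–exclusion. Total paths: C(40, 20) = 137846528820. Through P₁: C(10, 3)·C(30, 17) = 14371182000. Through P₂: C(25, 12)·C(15, 8) = 33463930500. Since P₁ is strictly southwest of P₂, a monotone path through both must visit P₁ then P₂; paths through both = C(10, 3)·C(15, 9)·C(15, 8) = 3864861000. Avoid both = 137846528820 − 14371182000 − 33463930500 + 3864861000 = 93876277320.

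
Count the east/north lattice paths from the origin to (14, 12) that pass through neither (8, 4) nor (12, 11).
Number of paths = 4605031

Inclusion–exclusion. Total paths: C(26, 14) = 9657700. Through P₁: C(12, 8)·C(14, 6) = 1486485. Through P₂: C(23, 12)·C(3, 2) = 4056234. Since P₁ is strictly southwest of P₂, a monotone path through both must visit P₁ then P₂; paths through both = C(12, 8)·C(11, 4)·C(3, 2) = 490050. Avoid both = 9657700 − 1486485 − 4056234 + 490050 = 4605031.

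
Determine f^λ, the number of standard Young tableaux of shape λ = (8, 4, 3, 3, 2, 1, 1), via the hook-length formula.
# SYT of shape (8, 4, 3, 3, 2, 1, 1) = 3233230000

Hook-length formula: f^λ = n! / Π hook(c), product over all cells c of the Young diagram. For λ = (8, 4, 3, 3, 2, 1, 1), n = 22 boxes. Hook lengths by row (left-to-right, top-to-bottom): [14, 11, 9, 6, 4, 3, 2, 1]; [9, 6, 4, 1]; [7, 4, 2]; [6, 3, 1]; [4, 1]; [2]; [1]. Product of hooks = 347640201216. So f^λ = 22! / 347640201216 = 1124000727777607680000 / 347640201216 = 3233230000.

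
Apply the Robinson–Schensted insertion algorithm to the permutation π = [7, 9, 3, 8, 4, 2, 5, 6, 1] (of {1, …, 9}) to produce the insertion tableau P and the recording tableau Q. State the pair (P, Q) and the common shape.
P = [1, 4, 5, 6] / [2, 8] / [3] / [7] / [9];  Q = [1, 2, 7, 8] / [3, 4] / [5] / [6] / [9];  common shape = (4, 2, 1, 1, 1)

Row-insert the values π_1, π_2, … into P one at a time, bumping the leftmost entry strictly greater than the inserted value down to the next row. The recording tableau Q records, in position (i, j), the step at which that cell was added to P.
  Insert 7 (step 1): P = [7];  Q = [1]
  Insert 9 (step 2): P = [7, 9];  Q = [1, 2]
  Insert 3 (step 3): P = [3, 9] / [7];  Q = [1, 2] / [3]
  Insert 8 (step 4): P = [3, 8] / [7, 9];  Q = [1, 2] / [3, 4]
  Insert 4 (step 5): P = [3, 4] / [7, 8] / [9];  Q = [1, 2] / [3, 4] / [5]
  Insert 2 (step 6): P = [2, 4] / [3, 8] / [7] / [9];  Q = [1, 2] / [3, 4] / [5] / [6]
  Insert 5 (step 7): P = [2, 4, 5] / [3, 8] / [7] / [9];  Q = [1, 2, 7] / [3, 4] / [5] / [6]
  Insert 6 (step 8): P = [2, 4, 5, 6] / [3, 8] / [7] / [9];  Q = [1, 2, 7, 8] / [3, 4] / [5] / [6]
  Insert 1 (step 9): P = [1, 4, 5, 6] / [2, 8] / [3] / [7] / [9];  Q = [1, 2, 7, 8] / [3, 4] / [5] / [6] / [9]
Final shape: (4, 2, 1, 1, 1).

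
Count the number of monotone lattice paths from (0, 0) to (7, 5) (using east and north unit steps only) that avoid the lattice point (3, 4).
Number of paths = 617

Total paths from (0, 0) to (7, 5): C(12, 7) = 792. Paths through (3, 4): (paths (0, 0) → (3, 4)) × (paths (3, 4) → (7, 5)) = C(7, 3) · C(5, 4) = 35 · 5 = 175. Avoidance count = 792 − 175 = 617.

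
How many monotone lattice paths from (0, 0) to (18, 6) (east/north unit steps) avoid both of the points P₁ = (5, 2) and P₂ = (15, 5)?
Number of paths = 46624

Inclusion–exclusion. Total paths: C(24, 18) = 134596. Through P₁: C(7, 5)·C(17, 13) = 49980. Through P₂: C(20, 15)·C(4, 3) = 62016. Since P₁ is strictly southwest of P₂, a monotone path through both must visit P₁ then P₂; paths through both = C(7, 5)·C(13, 10)·C(4, 3) = 24024. Avoid both = 134596 − 49980 − 62016 + 24024 = 46624.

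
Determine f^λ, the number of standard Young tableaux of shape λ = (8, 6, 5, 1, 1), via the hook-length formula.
# SYT of shape (8, 6, 5, 1, 1) = 161661500

Hook-length formula: f^λ = n! / Π hook(c), product over all cells c of the Young diagram. For λ = (8, 6, 5, 1, 1), n = 21 boxes. Hook lengths by row (left-to-right, top-to-bottom): [12, 9, 8, 7, 6, 4, 2, 1]; [9, 6, 5, 4, 3, 1]; [7, 4, 3, 2, 1]; [2]; [1]. Product of hooks = 316036546560. So f^λ = 21! / 316036546560 = 51090942171709440000 / 316036546560 = 161661500.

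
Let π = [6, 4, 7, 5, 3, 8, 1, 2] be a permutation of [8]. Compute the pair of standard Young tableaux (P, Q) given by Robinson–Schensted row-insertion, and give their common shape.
P = [1, 2, 8] / [3, 5] / [4, 7] / [6];  Q = [1, 3, 6] / [2, 4] / [5, 8] / [7];  common shape = (3, 2, 2, 1)

Row-insert the values π_1, π_2, … into P one at a time, bumping the leftmost entry strictly greater than the inserted value down to the next row. The recording tableau Q records, in position (i, j), the step at which that cell was added to P.
  Insert 6 (step 1): P = [6];  Q = [1]
  Insert 4 (step 2): P = [4] / [6];  Q = [1] / [2]
  Insert 7 (step 3): P = [4, 7] / [6];  Q = [1, 3] / [2]
  Insert 5 (step 4): P = [4, 5] / [6, 7];  Q = [1, 3] / [2, 4]
  Insert 3 (step 5): P = [3, 5] / [4, 7] / [6];  Q = [1, 3] / [2, 4] / [5]
  Insert 8 (step 6): P = [3, 5, 8] / [4, 7] / [6];  Q = [1, 3, 6] / [2, 4] / [5]
  Insert 1 (step 7): P = [1, 5, 8] / [3, 7] / [4] / [6];  Q = [1, 3, 6] / [2, 4] / [5] / [7]
  Insert 2 (step 8): P = [1, 2, 8] / [3, 5] / [4, 7] / [6];  Q = [1, 3, 6] / [2, 4] / [5, 8] / [7]
Final shape: (3, 2, 2, 1).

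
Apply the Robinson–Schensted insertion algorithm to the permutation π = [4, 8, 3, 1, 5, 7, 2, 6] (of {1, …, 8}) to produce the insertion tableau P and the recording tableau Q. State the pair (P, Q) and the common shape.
P = [1, 2, 6] / [3, 5, 7] / [4, 8];  Q = [1, 2, 6] / [3, 5, 8] / [4, 7];  common shape = (3, 3, 2)

Row-insert the values π_1, π_2, … into P one at a time, bumping the leftmost entry strictly greater than the inserted value down to the next row. The recording tableau Q records, in position (i, j), the step at which that cell was added to P.
  Insert 4 (step 1): P = [4];  Q = [1]
  Insert 8 (step 2): P = [4, 8];  Q = [1, 2]
  Insert 3 (step 3): P = [3, 8] / [4];  Q = [1, 2] / [3]
  Insert 1 (step 4): P = [1, 8] / [3] / [4];  Q = [1, 2] / [3] / [4]
  Insert 5 (step 5): P = [1, 5] / [3, 8] / [4];  Q = [1, 2] / [3, 5] / [4]
  Insert 7 (step 6): P = [1, 5, 7] / [3, 8] / [4];  Q = [1, 2, 6] / [3, 5] / [4]
  Insert 2 (step 7): P = [1, 2, 7] / [3, 5] / [4, 8];  Q = [1, 2, 6] / [3, 5] / [4, 7]
  Insert 6 (step 8): P = [1, 2, 6] / [3, 5, 7] / [4, 8];  Q = [1, 2, 6] / [3, 5, 8] / [4, 7]
Final shape: (3, 3, 2).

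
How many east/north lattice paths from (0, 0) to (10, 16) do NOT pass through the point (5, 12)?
Number of paths = 4532047

Total paths from (0, 0) to (10, 16): C(26, 10) = 5311735. Paths through (5, 12): (paths (0, 0) → (5, 12)) × (paths (5, 12) → (10, 16)) = C(17, 5) · C(9, 5) = 6188 · 126 = 779688. Avoidance count = 5311735 − 779688 = 4532047.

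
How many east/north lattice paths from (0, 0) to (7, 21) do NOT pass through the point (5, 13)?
Number of paths = 798480

Total paths from (0, 0) to (7, 21): C(28, 7) = 1184040. Paths through (5, 13): (paths (0, 0) → (5, 13)) × (paths (5, 13) → (7, 21)) = C(18, 5) · C(10, 2) = 8568 · 45 = 385560. Avoidance count = 1184040 − 385560 = 798480.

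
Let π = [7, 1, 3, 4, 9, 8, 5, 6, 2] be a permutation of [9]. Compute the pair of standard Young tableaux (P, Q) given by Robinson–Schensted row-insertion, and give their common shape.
P = [1, 2, 4, 5, 6] / [3, 8] / [7] / [9];  Q = [1, 3, 4, 5, 8] / [2, 6] / [7] / [9];  common shape = (5, 2, 1, 1)

Row-insert the values π_1, π_2, … into P one at a time, bumping the leftmost entry strictly greater than the inserted value down to the next row. The recording tableau Q records, in position (i, j), the step at which that cell was added to P.
  Insert 7 (step 1): P = [7];  Q = [1]
  Insert 1 (step 2): P = [1] / [7];  Q = [1] / [2]
  Insert 3 (step 3): P = [1, 3] / [7];  Q = [1, 3] / [2]
  Insert 4 (step 4): P = [1, 3, 4] / [7];  Q = [1, 3, 4] / [2]
  Insert 9 (step 5): P = [1, 3, 4, 9] / [7];  Q = [1, 3, 4, 5] / [2]
  Insert 8 (step 6): P = [1, 3, 4, 8] / [7, 9];  Q = [1, 3, 4, 5] / [2, 6]
  Insert 5 (step 7): P = [1, 3, 4, 5] / [7, 8] / [9];  Q = [1, 3, 4, 5] / [2, 6] / [7]
  Insert 6 (step 8): P = [1, 3, 4, 5, 6] / [7, 8] / [9];  Q = [1, 3, 4, 5, 8] / [2, 6] / [7]
  Insert 2 (step 9): P = [1, 2, 4, 5, 6] / [3, 8] / [7] / [9];  Q = [1, 3, 4, 5, 8] / [2, 6] / [7] / [9]
Final shape: (5, 2, 1, 1).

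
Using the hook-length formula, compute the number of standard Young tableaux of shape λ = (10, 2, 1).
# SYT of shape (10, 2, 1) = 429

Hook-length formula: f^λ = n! / Π hook(c), product over all cells c of the Young diagram. For λ = (10, 2, 1), n = 13 boxes. Hook lengths by row (left-to-right, top-to-bottom): [12, 10, 8, 7, 6, 5, 4, 3, 2, 1]; [3, 1]; [1]. Product of hooks = 14515200. So f^λ = 13! / 14515200 = 6227020800 / 14515200 = 429.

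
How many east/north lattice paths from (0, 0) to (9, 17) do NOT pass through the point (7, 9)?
Number of paths = 2609750

Total paths from (0, 0) to (9, 17): C(26, 9) = 3124550. Paths through (7, 9): (paths (0, 0) → (7, 9)) × (paths (7, 9) → (9, 17)) = C(16, 7) · C(10, 2) = 11440 · 45 = 514800. Avoidance count = 3124550 − 514800 = 2609750.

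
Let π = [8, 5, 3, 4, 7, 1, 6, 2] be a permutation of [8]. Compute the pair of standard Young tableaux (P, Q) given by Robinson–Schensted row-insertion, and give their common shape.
P = [1, 2, 6] / [3, 4] / [5, 7] / [8];  Q = [1, 4, 5] / [2, 7] / [3, 8] / [6];  common shape = (3, 2, 2, 1)

Row-insert the values π_1, π_2, … into P one at a time, bumping the leftmost entry strictly greater than the inserted value down to the next row. The recording tableau Q records, in position (i, j), the step at which that cell was added to P.
  Insert 8 (step 1): P = [8];  Q = [1]
  Insert 5 (step 2): P = [5] / [8];  Q = [1] / [2]
  Insert 3 (step 3): P = [3] / [5] / [8];  Q = [1] / [2] / [3]
  Insert 4 (step 4): P = [3, 4] / [5] / [8];  Q = [1, 4] / [2] / [3]
  Insert 7 (step 5): P = [3, 4, 7] / [5] / [8];  Q = [1, 4, 5] / [2] / [3]
  Insert 1 (step 6): P = [1, 4, 7] / [3] / [5] / [8];  Q = [1, 4, 5] / [2] / [3] / [6]
  Insert 6 (step 7): P = [1, 4, 6] / [3, 7] / [5] / [8];  Q = [1, 4, 5] / [2, 7] / [3] / [6]
  Insert 2 (step 8): P = [1, 2, 6] / [3, 4] / [5, 7] / [8];  Q = [1, 4, 5] / [2, 7] / [3, 8] / [6]
Final shape: (3, 2, 2, 1).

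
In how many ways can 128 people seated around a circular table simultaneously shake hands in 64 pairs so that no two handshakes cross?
C_64 = 368479169875816659479009042713546950

These noncrossing handshakes are counted by the Catalan number C_n = (1/(n + 1)) · C(2n, n). For n = 64: C_64 = (1/65) · C(128, 64) = 23951146041928082866135587776380551750/65 = 368479169875816659479009042713546950.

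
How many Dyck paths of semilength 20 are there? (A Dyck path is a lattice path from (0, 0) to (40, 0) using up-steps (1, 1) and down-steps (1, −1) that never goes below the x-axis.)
C_20 = 6564120420

These Dyck paths are counted by the Catalan number C_n = (1/(n + 1)) · C(2n, n). For n = 20: C_20 = (1/21) · C(40, 20) = 137846528820/21 = 6564120420.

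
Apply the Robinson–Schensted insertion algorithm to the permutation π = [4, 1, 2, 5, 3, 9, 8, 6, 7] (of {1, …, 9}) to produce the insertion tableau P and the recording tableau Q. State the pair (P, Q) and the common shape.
P = [1, 2, 3, 6, 7] / [4, 5, 8] / [9];  Q = [1, 3, 4, 6, 9] / [2, 5, 7] / [8];  common shape = (5, 3, 1)

Row-insert the values π_1, π_2, … into P one at a time, bumping the leftmost entry strictly greater than the inserted value down to the next row. The recording tableau Q records, in position (i, j), the step at which that cell was added to P.
  Insert 4 (step 1): P = [4];  Q = [1]
  Insert 1 (step 2): P = [1] / [4];  Q = [1] / [2]
  Insert 2 (step 3): P = [1, 2] / [4];  Q = [1, 3] / [2]
  Insert 5 (step 4): P = [1, 2, 5] / [4];  Q = [1, 3, 4] / [2]
  Insert 3 (step 5): P = [1, 2, 3] / [4, 5];  Q = [1, 3, 4] / [2, 5]
  Insert 9 (step 6): P = [1, 2, 3, 9] / [4, 5];  Q = [1, 3, 4, 6] / [2, 5]
  Insert 8 (step 7): P = [1, 2, 3, 8] / [4, 5, 9];  Q = [1, 3, 4, 6] / [2, 5, 7]
  Insert 6 (step 8): P = [1, 2, 3, 6] / [4, 5, 8] / [9];  Q = [1, 3, 4, 6] / [2, 5, 7] / [8]
  Insert 7 (step 9): P = [1, 2, 3, 6, 7] / [4, 5, 8] / [9];  Q = [1, 3, 4, 6, 9] / [2, 5, 7] / [8]
Final shape: (5, 3, 1).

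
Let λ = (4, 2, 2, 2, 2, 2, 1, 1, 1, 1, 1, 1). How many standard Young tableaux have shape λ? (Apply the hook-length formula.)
# SYT of shape (4, 2, 2, 2, 2, 2, 1, 1, 1, 1, 1, 1) = 1234506

Hook-length formula: f^λ = n! / Π hook(c), product over all cells c of the Young diagram. For λ = (4, 2, 2, 2, 2, 2, 1, 1, 1, 1, 1, 1), n = 20 boxes. Hook lengths by row (left-to-right, top-to-bottom): [15, 8, 2, 1]; [12, 5]; [11, 4]; [10, 3]; [9, 2]; [8, 1]; [6]; [5]; [4]; [3]; [2]; [1]. Product of hooks = 1970749440000. So f^λ = 20! / 1970749440000 = 2432902008176640000 / 1970749440000 = 1234506.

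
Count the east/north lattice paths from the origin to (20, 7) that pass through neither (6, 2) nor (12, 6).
Number of paths = 448290

Inclusion–exclusion. Total paths: C(27, 20) = 888030. Through P₁: C(8, 6)·C(19, 14) = 325584. Through P₂: C(18, 12)·C(9, 8) = 167076. Since P₁ is strictly southwest of P₂, a monotone path through both must visit P₁ then P₂; paths through both = C(8, 6)·C(10, 6)·C(9, 8) = 52920. Avoid both = 888030 − 325584 − 167076 + 52920 = 448290.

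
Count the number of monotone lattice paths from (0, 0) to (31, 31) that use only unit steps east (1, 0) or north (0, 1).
Number of paths = 465428353255261088

A monotone lattice path from (0, 0) to (31, 31) consists of 31 east steps and 31 north steps in some order, so it is determined by which 31 of the 62 steps are east. The count is C(62, 31) = 465428353255261088.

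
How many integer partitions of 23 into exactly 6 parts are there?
p(23, 6 parts) = 163

Partitions of n into exactly k parts are in bijection with partitions of n − k into at most k parts (subtract 1 from each part). So p(23, exactly 6) = p(17, parts ≤ 6). Computing via the recurrence p(m, j) = p(m, j−1) + p(m−j, j) gives 163.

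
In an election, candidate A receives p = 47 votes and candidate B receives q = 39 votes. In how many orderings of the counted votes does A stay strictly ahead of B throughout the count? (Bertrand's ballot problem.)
Strict-lead orderings = 427208866179310474761600

Total orderings of the 86 votes with 47 for A: C(86, 47) = 4592495311427587603687200. By the Bertrand ballot formula (Cycle Lemma / reflection principle), the number of orderings in which A is strictly ahead of B throughout is (p − q)/(p + q) · C(p + q, p) = (47 − 39)/(47 + 39) · 4592495311427587603687200 = 427208866179310474761600.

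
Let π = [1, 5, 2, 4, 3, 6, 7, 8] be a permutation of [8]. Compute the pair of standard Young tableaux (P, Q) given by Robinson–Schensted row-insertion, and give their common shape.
P = [1, 2, 3, 6, 7, 8] / [4] / [5];  Q = [1, 2, 4, 6, 7, 8] / [3] / [5];  common shape = (6, 1, 1)

Row-insert the values π_1, π_2, … into P one at a time, bumping the leftmost entry strictly greater than the inserted value down to the next row. The recording tableau Q records, in position (i, j), the step at which that cell was added to P.
  Insert 1 (step 1): P = [1];  Q = [1]
  Insert 5 (step 2): P = [1, 5];  Q = [1, 2]
  Insert 2 (step 3): P = [1, 2] / [5];  Q = [1, 2] / [3]
  Insert 4 (step 4): P = [1, 2, 4] / [5];  Q = [1, 2, 4] / [3]
  Insert 3 (step 5): P = [1, 2, 3] / [4] / [5];  Q = [1, 2, 4] / [3] / [5]
  Insert 6 (step 6): P = [1, 2, 3, 6] / [4] / [5];  Q = [1, 2, 4, 6] / [3] / [5]
  Insert 7 (step 7): P = [1, 2, 3, 6, 7] / [4] / [5];  Q = [1, 2, 4, 6, 7] / [3] / [5]
  Insert 8 (step 8): P = [1, 2, 3, 6, 7, 8] / [4] / [5];  Q = [1, 2, 4, 6, 7, 8] / [3] / [5]
Final shape: (6, 1, 1).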